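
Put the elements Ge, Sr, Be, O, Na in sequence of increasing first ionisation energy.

Na < Sr < Ge < Be < O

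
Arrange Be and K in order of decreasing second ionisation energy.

K, Be

The second ionization energy removes an electron from the +1 ion. For each element: Be⁺ still has 1 valence electron; K⁺ is the bare [Ar] core.
Pulling an electron out of a noble-gas core costs far more than removing a remaining valence electron, so K sits at the high end of IE_2.
Tabulated IE_2 (kJ/mol): Be 1757, K 3052.
So the second ionization energies run Be < K.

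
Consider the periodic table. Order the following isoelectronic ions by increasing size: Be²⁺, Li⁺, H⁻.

Be²⁺ < Li⁺ < H⁻

All of these have 2 electrons, so size is governed by nuclear charge alone: the more protons, the stronger the pull on the same electron cloud, and the smaller the ion.
Nuclear charges: Be²⁺ (Z=4), Li⁺ (Z=3), H⁻ (Z=1).
Smallest to largest: Be²⁺ < Li⁺ < H⁻.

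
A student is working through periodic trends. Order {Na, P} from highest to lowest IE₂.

Consider each +1 ion: Na⁺ is the bare [Ne] core; P⁺ still has 4 valence electrons.
Pulling an electron out of a noble-gas core costs far more than removing a remaining valence electron, so Na sits at the high end of IE_2.
The numbers (kJ/mol): Na 4562, P 1907.
So the second ionization energies run P < Na.

Na > P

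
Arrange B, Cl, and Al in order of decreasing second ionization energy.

B > Cl > Al

Consider each +1 ion: B⁺ still has 2 valence electrons; Cl⁺ still has 6 valence electrons; Al⁺ still has 2 valence electrons.
All are still removing valence electrons, so compare the +1 ions as you would atoms: IE_2 generally rises across a period (higher Z_eff) and falls down a group (larger shell), subject to the usual subshell exceptions.
Valence configurations: B⁺ [He]2s², Cl⁺ [Ne]3s²3p⁴, Al⁺ [Ne]3s².
The numbers (kJ/mol): B 2427, Cl 2298, Al 1817.
Putting it together, IE_2: Al < Cl < B.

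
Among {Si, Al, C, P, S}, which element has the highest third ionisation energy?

C

Consider each +2 ion: Si²⁺ still has 2 valence electrons; Al²⁺ still has 1 valence electron; C²⁺ still has 2 valence electrons; P²⁺ still has 3 valence electrons; S²⁺ still has 4 valence electrons.
All are still removing valence electrons, so compare the +2 ions as you would atoms: IE_3 generally rises across a period (higher Z_eff) and falls down a group (larger shell), subject to the usual subshell exceptions.
Valence configurations: Si²⁺ [Ne]3s², Al²⁺ [Ne]3s¹, C²⁺ [He]2s², P²⁺ [Ne]3s²3p¹, S²⁺ [Ne]3s²3p².
P²⁺ loses a lone 3p electron whereas Si²⁺ must break into a filled 3s² pair, so IE_3(Si) > IE_3(P) even though P has the higher nuclear charge.
Tabulated IE_3 (kJ/mol): Si 3232, Al 2745, C 4620, P 2914, S 3357.
Hence IE_3: Al < P < Si < S < C.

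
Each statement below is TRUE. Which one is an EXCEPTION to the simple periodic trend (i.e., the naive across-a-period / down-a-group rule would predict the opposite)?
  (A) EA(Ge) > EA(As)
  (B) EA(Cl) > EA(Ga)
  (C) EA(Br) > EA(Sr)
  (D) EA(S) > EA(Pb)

The general trend: electron affinity increases across a period and decreases down a group.
(A) Ge (period 4, group 14) vs As (period 4, group 15): the stated order contradicts the simple trend.
(B) Cl (period 3, group 17) vs Ga (period 4, group 13): the stated order agrees with the simple trend.
(C) Br (period 4, group 17) vs Sr (period 5, group 2): the stated order agrees with the simple trend.
(D) S (period 3, group 16) vs Pb (period 6, group 14): the stated order agrees with the simple trend.
The exception is (A): adding an electron to As's half-filled 4p³ is unfavourable, so Ge (4p²) has the more exothermic EA.

(A)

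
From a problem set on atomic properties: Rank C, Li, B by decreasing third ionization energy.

Li > C > B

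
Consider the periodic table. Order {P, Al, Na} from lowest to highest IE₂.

After 1 electron has been removed, what remains? P⁺ still has 4 valence electrons; Al⁺ still has 2 valence electrons; Na⁺ is the bare [Ne] core.
Pulling an electron out of a noble-gas core costs far more than removing a remaining valence electron, so Na sits at the high end of IE_2.
Valence configurations: P⁺ [Ne]3s²3p², Al⁺ [Ne]3s².
Approximate IE_2 values (kJ/mol): P 1907, Al 1817, Na 4562.
So the second ionization energies run Al < P < Na.

Al < P < Na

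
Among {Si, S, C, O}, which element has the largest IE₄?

O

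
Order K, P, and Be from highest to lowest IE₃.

Be, K, P

IE_3 is the cost of taking one more electron from the +2 cation: K²⁺ is already 1 electron into the core; P²⁺ still has 3 valence electrons; Be²⁺ is the bare [He] core.
Core electrons are held far more tightly than valence electrons, so K and Be top the IE_3 order.
The numbers (kJ/mol): K 4420, P 2914, Be 14849.
Overall IE_3 order: P < K < Be.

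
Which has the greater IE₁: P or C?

C

C is in period 2, group 14; P is in period 3, group 15.
First ionization energy rises across a period (greater Z_eff holds electrons more tightly) and falls down a group (valence electrons are farther from the nucleus).
These sit on a diagonal, where the across-period and down-group effects partly cancel.
C > P: period and group pull opposite ways; the down-group shift dominates (1086 vs 1012 kJ/mol).
Approximate values (kJ/mol): C 1086, P 1012.
So C has the greater IE₁ (C > P).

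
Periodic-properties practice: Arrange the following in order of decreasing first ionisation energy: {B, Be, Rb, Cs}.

Be > B > Rb > Cs

IE₁ increases left→right with effective nuclear charge and decreases top→bottom as the valence shell moves farther out.
Here both period and group differ, so the two effects have to be weighed against each other.
Rb > Cs: they share group 1; the group trend gives Rb the larger value.
B > Rb: both effects reinforce here, so B is clearly the higher of the two.
Be > B: this pair runs against the simple trend — see the exception note.
Note the exception: Be has a higher first ionization energy than B, contrary to the simple trend — removing B's lone 2p electron is easier than breaking Be's filled 2s².
Approximate values (kJ/mol): Be 900, B 801, Rb 403, Cs 376.
So from highest to lowest: Be > B > Rb > Cs.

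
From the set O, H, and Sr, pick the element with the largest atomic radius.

H is in period 1, group 1; O is in period 2, group 16; Sr is in period 5, group 2.
Moving right in a period, electrons are added to the same shell under a stronger nuclear pull, so atoms get smaller; moving down, a new shell is opened and atoms get larger.
Neither a single period nor a single group — weigh both effects.
O > H: the two effects oppose for this pair; the down-group effect wins (63 vs 32 pm).
Sr > O: both effects reinforce here, so Sr is clearly the larger of the two.
Approximate values (pm): H 32, O 63, Sr 185.
The largest atomic radius among these belongs to Sr.

Sr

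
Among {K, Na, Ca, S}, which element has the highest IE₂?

Na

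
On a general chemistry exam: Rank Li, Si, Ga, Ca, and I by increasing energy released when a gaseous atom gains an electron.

Ca < Ga < Li < Si < I

Li is in period 2, group 1; Si is in period 3, group 14; Ca is in period 4, group 2; Ga is in period 4, group 13; I is in period 5, group 17.
Atoms with high Z_eff and room in the valence shell (especially the halogens) have the most exothermic electron affinities.
Here both period and group differ, so the two effects have to be weighed against each other.
Ga > Ca: both are in period 4; the period trend gives Ga the larger value.
Li > Ga: period and group pull opposite ways; the down-group shift dominates (60 vs 29 kJ/mol).
Si > Li: the two effects oppose for this pair; the across-period effect wins (134 vs 60 kJ/mol).
I > Si: period and group pull opposite ways; the across-period shift dominates (295 vs 134 kJ/mol).
Tabulated electron affinity (kJ/mol): Li 60, Si 134, Ca 2, Ga 29, I 295.
So from lowest to highest: Ca < Ga < Li < Si < I.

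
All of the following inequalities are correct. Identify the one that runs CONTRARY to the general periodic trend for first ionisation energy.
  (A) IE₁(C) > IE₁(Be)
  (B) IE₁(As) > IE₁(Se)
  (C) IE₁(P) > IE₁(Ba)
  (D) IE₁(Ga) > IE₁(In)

The general trend: first ionisation energy increases across a period and decreases down a group.
(A) C (period 2, group 14) vs Be (period 2, group 2): the stated order agrees with the simple trend.
(B) As (period 4, group 15) vs Se (period 4, group 16): the stated order contradicts the simple trend.
(C) P (period 3, group 15) vs Ba (period 6, group 2): the stated order agrees with the simple trend.
(D) Ga (period 4, group 13) vs In (period 5, group 13): the stated order agrees with the simple trend.
The exception is (B): Se (4p⁴) ionizes more easily than half-filled As (4p³).

(B)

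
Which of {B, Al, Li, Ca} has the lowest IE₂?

IE_2 is the cost of taking one more electron from the +1 cation: B⁺ still has 2 valence electrons; Al⁺ still has 2 valence electrons; Li⁺ is the bare [He] core; Ca⁺ still has 1 valence electron.
Core electrons are held far more tightly than valence electrons, so Li tops the IE_2 order.
Valence configurations: B⁺ [He]2s², Al⁺ [Ne]3s², Ca⁺ [Ar]4s¹.
Approximate IE_2 values (kJ/mol): B 2427, Al 1817, Li 7298, Ca 1145.
Overall IE_2 order: Ca < Al < B < Li.

Ca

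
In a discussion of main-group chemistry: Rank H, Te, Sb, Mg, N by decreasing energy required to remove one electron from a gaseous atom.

H is in period 1, group 1; N is in period 2, group 15; Mg is in period 3, group 2; Sb is in period 5, group 15; Te is in period 5, group 16.
Removing the outermost electron gets harder across a period and easier down a group.
Neither a single period nor a single group — weigh both effects.
Sb > Mg: the two effects oppose for this pair; the across-period effect wins (831 vs 738 kJ/mol).
Te > Sb: Te lies to the right of Sb in period 5, so the across-period effect alone puts Te higher.
H > Te: the two effects oppose for this pair; the down-group effect wins (1312 vs 869 kJ/mol).
N > H: period and group pull opposite ways; the across-period shift dominates (1402 vs 1312 kJ/mol).
For reference (kJ/mol): H 1312, N 1402, Mg 738, Sb 831, Te 869.
So from highest to lowest: N > H > Te > Sb > Mg.

N, H, Te, Sb, Mg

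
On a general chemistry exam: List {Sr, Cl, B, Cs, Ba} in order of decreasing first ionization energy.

Cl > B > Sr > Ba > Cs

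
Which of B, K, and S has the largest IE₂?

K

IE_2 is the cost of taking one more electron from the +1 cation: B⁺ still has 2 valence electrons; K⁺ is the bare [Ar] core; S⁺ still has 5 valence electrons.
Pulling an electron out of a noble-gas core costs far more than removing a remaining valence electron, so K sits at the high end of IE_2.
Valence configurations: B⁺ [He]2s², S⁺ [Ne]3s²3p³.
Tabulated IE_2 (kJ/mol): B 2427, K 3052, S 2252.
So the second ionization energies run S < B < K.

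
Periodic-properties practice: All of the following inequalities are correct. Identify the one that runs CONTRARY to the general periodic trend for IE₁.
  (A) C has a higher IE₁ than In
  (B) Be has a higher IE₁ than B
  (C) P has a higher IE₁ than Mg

(B)

The general trend: IE₁ increases across a period and decreases down a group.
(A) C (period 2, group 14) vs In (period 5, group 13): the stated order agrees with the simple trend.
(B) Be (period 2, group 2) vs B (period 2, group 13): the stated order contradicts the simple trend.
(C) P (period 3, group 15) vs Mg (period 3, group 2): the stated order agrees with the simple trend.
The exception is (B): removing B's lone 2p electron is easier than breaking Be's filled 2s².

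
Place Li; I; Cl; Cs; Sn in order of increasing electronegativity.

Li is in period 2, group 1; Cl is in period 3, group 17; Sn is in period 5, group 14; I is in period 5, group 17; Cs is in period 6, group 1.
Electronegativity increases across a period and decreases down a group, tracking effective nuclear charge and atomic size.
Here both period and group differ, so the two effects have to be weighed against each other.
Li > Cs: Li sits above Cs in group 1, so the down-group effect alone puts Li higher.
Sn > Li: the two effects oppose for this pair; the across-period effect wins (1.96 vs 0.98).
I > Sn: I lies to the right of Sn in period 5, so the across-period effect alone puts I higher.
Cl > I: they share group 17; the group trend gives Cl the larger value.
Approximate values (Pauling): Li 0.98, Cl 3.16, Sn 1.96, I 2.66, Cs 0.79.
So from lowest to highest: Cs < Li < Sn < I < Cl.

Cs < Li < Sn < I < Cl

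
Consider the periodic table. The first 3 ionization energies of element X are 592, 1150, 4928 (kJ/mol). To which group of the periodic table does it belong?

Group 2

Look for the largest jump between consecutive ionization energies: IE3/IE2 ≈ 4.3, far larger than any earlier ratio.
That jump marks the point where a core electron is being removed. So the atom has 2 valence electrons.
A main-group element with 2 valence electrons is in group 2.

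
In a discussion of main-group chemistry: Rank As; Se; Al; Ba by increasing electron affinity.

Ba, Al, As, Se

Al is in period 3, group 13; As is in period 4, group 15; Se is in period 4, group 16; Ba is in period 6, group 2.
Atoms with high Z_eff and room in the valence shell (especially the halogens) have the most exothermic electron affinities.
These span different periods and groups, so the two trends combine.
Al > Ba: both effects reinforce here, so Al is clearly the higher of the two.
As > Al: the two effects oppose for this pair; the across-period effect wins (78 vs 42 kJ/mol).
Se > As: Se lies to the right of As in period 4, so the across-period effect alone puts Se higher.
Approximate values (kJ/mol): Al 42, As 78, Se 195, Ba 14.
So from lowest to highest: Ba < Al < As < Se.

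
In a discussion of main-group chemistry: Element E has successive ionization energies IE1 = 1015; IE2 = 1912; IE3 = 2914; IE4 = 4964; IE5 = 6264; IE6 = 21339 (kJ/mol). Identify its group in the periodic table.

Look for the largest jump between consecutive ionization energies: IE6/IE5 ≈ 3.4, far larger than any earlier ratio.
That jump marks the point where a core electron is being removed. So the atom has 5 valence electrons.
A main-group element with 5 valence electrons is in group 15.

Group 15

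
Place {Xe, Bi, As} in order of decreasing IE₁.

Xe > As > Bi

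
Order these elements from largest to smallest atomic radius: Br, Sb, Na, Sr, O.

Sr > Na > Sb > Br > O

O is in period 2, group 16; Na is in period 3, group 1; Br is in period 4, group 17; Sr is in period 5, group 2; Sb is in period 5, group 15.
Across a period the added protons contract the valence shell; down a group each new principal shell makes the atom larger.
Neither a single period nor a single group — weigh both effects.
Br > O: period and group pull opposite ways; the down-group shift dominates (114 vs 63 pm).
Sb > Br: relative to Br, both the across-period and down-group shifts push Sb's atomic radius up.
Na > Sb: the two effects oppose for this pair; the across-period effect wins (155 vs 140 pm).
Sr > Na: the two effects oppose for this pair; the down-group effect wins (185 vs 155 pm).
Approximate values (pm): O 63, Na 155, Br 114, Sr 185, Sb 140.
So from largest to smallest: Sr > Na > Sb > Br > O.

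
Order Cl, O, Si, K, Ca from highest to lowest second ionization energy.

IE_2 is the cost of taking one more electron from the +1 cation: Cl⁺ still has 6 valence electrons; O⁺ still has 5 valence electrons; Si⁺ still has 3 valence electrons; K⁺ is the bare [Ar] core; Ca⁺ still has 1 valence electron.
Usually core removal costs more than valence removal, but here the competition is close: a tightly held n=2 valence electron can cost more to remove than an n=3 core electron, so the actual values have to decide it.
Valence configurations: Cl⁺ [Ne]3s²3p⁴, O⁺ [He]2s²2p³, Si⁺ [Ne]3s²3p¹, Ca⁺ [Ar]4s¹.
The numbers (kJ/mol): Cl 2298, O 3388, Si 1577, K 3052, Ca 1145.
Putting it together, IE_2: Ca < Si < Cl < K < O.

O > K > Cl > Si > Ca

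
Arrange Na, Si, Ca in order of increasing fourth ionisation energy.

Si, Ca, Na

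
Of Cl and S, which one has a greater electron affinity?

Adding an electron releases more energy for atoms nearer the top right (short of the noble gases).
All lie in period 3, so electron affinity increases left to right.
So Cl has the greater electron affinity (Cl > S).

Cl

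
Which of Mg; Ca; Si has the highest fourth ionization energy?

Mg

IE_4 is the cost of taking one more electron from the +3 cation: Mg³⁺ is already 1 electron into the core; Ca³⁺ is already 1 electron into the core; Si³⁺ still has 1 valence electron.
Pulling an electron out of a noble-gas core costs far more than removing a remaining valence electron, so Ca and Mg sit at the high end of IE_4.
The numbers (kJ/mol): Mg 10543, Ca 6491, Si 4356.
Putting it together, IE_4: Si < Ca < Mg.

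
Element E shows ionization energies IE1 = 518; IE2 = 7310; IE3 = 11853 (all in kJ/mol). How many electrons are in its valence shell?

1

Look for the largest jump between consecutive ionization energies: IE2/IE1 ≈ 14.1, far larger than any earlier ratio.
That jump marks the point where a core electron is being removed. So the atom has 1 valence electron.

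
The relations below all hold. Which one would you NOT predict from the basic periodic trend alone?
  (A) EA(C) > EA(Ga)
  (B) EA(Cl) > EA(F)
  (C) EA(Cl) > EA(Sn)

The general trend: electron affinity increases across a period and decreases down a group.
(A) C (period 2, group 14) vs Ga (period 4, group 13): the stated order agrees with the simple trend.
(B) Cl (period 3, group 17) vs F (period 2, group 17): the stated order contradicts the simple trend.
(C) Cl (period 3, group 17) vs Sn (period 5, group 14): the stated order agrees with the simple trend.
The exception is (B): F's small 2p subshell makes the incoming electron feel strong e⁻–e⁻ repulsion, so Cl actually releases more energy on gaining an electron.

(B)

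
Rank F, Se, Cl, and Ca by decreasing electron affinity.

Cl > F > Se > Ca

F is in period 2, group 17; Cl is in period 3, group 17; Ca is in period 4, group 2; Se is in period 4, group 16.
Atoms with high Z_eff and room in the valence shell (especially the halogens) have the most exothermic electron affinities.
Neither a single period nor a single group — weigh both effects.
Se > Ca: both are in period 4; the period trend gives Se the larger value.
F > Se: relative to Se, both the across-period and down-group shifts push F's electron affinity up.
Cl > F: this pair runs against the simple trend — see the exception note.
Note the exception: Cl has a higher electron affinity than F, contrary to the simple trend — F's small 2p subshell makes the incoming electron feel strong e⁻–e⁻ repulsion, so Cl actually releases more energy on gaining an electron.
Approximate values (kJ/mol): F 328, Cl 349, Ca 2, Se 195.
So from highest to lowest: Cl > F > Se > Ca.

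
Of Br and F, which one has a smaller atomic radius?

F is in period 2, group 17; Br is in period 4, group 17.
Atomic radius shrinks across a period as nuclear charge pulls the same shell inward, and grows down a group as new shells are added.
All are in group 17, so atomic radius increases down the group.
So F has the smaller atomic radius (F < Br).

F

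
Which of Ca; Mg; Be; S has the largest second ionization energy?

S

Consider each +1 ion: Ca⁺ still has 1 valence electron; Mg⁺ still has 1 valence electron; Be⁺ still has 1 valence electron; S⁺ still has 5 valence electrons.
All are still removing valence electrons, so compare the +1 ions as you would atoms: IE_2 generally rises across a period (higher Z_eff) and falls down a group (larger shell), subject to the usual subshell exceptions.
Valence configurations: Ca⁺ [Ar]4s¹, Mg⁺ [Ne]3s¹, Be⁺ [He]2s¹, S⁺ [Ne]3s²3p³.
The numbers (kJ/mol): Ca 1145, Mg 1451, Be 1757, S 2252.
Overall IE_2 order: Ca < Mg < Be < S.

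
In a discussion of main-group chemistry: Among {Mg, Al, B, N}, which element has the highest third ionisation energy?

Mg

After 2 electrons have been removed, what remains? Mg²⁺ is the bare [Ne] core; Al²⁺ still has 1 valence electron; B²⁺ still has 1 valence electron; N²⁺ still has 3 valence electrons.
Breaking into a closed-shell core is much more expensive than removing a leftover valence electron — Mg has the largest IE_3 here.
Valence configurations: Al²⁺ [Ne]3s¹, B²⁺ [He]2s¹, N²⁺ [He]2s²2p¹.
Tabulated IE_3 (kJ/mol): Mg 7733, Al 2745, B 3660, N 4578.
So the third ionization energies run Al < B < N < Mg.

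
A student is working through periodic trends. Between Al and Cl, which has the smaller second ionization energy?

Al

Consider each +1 ion: Al⁺ still has 2 valence electrons; Cl⁺ still has 6 valence electrons.
All are still removing valence electrons, so compare the +1 ions as you would atoms: IE_2 generally rises across a period (higher Z_eff) and falls down a group (larger shell), subject to the usual subshell exceptions.
Valence configurations: Al⁺ [Ne]3s², Cl⁺ [Ne]3s²3p⁴.
Tabulated IE_2 (kJ/mol): Al 1817, Cl 2298.
Putting it together, IE_2: Al < Cl.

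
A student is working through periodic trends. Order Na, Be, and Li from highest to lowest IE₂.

Consider each +1 ion: Na⁺ is the bare [Ne] core; Be⁺ still has 1 valence electron; Li⁺ is the bare [He] core.
Pulling an electron out of a noble-gas core costs far more than removing a remaining valence electron, so Na and Li sit at the high end of IE_2.
Approximate IE_2 values (kJ/mol): Na 4562, Be 1757, Li 7298.
Putting it together, IE_2: Be < Na < Li.

Li, Na, Be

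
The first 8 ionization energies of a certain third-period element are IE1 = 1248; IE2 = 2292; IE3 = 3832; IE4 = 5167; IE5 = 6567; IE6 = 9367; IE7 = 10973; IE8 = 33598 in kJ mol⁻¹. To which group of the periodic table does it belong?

Group 17

Look for the largest jump between consecutive ionization energies: IE8/IE7 ≈ 3.1, far larger than any earlier ratio.
That jump marks the point where a core electron is being removed. So the atom has 7 valence electrons.
A main-group element with 7 valence electrons is in group 17.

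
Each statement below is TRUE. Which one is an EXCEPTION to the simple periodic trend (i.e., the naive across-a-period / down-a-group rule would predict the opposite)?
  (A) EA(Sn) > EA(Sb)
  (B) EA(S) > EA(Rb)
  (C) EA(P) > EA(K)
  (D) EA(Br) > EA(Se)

(A)

The general trend: electron affinity increases across a period and decreases down a group.
(A) Sn (period 5, group 14) vs Sb (period 5, group 15): the stated order contradicts the simple trend.
(B) S (period 3, group 16) vs Rb (period 5, group 1): the stated order agrees with the simple trend.
(C) P (period 3, group 15) vs K (period 4, group 1): the stated order agrees with the simple trend.
(D) Br (period 4, group 17) vs Se (period 4, group 16): the stated order agrees with the simple trend.
The exception is (A): adding an electron to Sb's half-filled 5p³ is unfavourable, so Sn has the more exothermic EA.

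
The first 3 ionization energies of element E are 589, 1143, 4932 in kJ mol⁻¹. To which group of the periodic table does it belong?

Look for the largest jump between consecutive ionization energies: IE3/IE2 ≈ 4.3, far larger than any earlier ratio.
That jump marks the point where a core electron is being removed. So the atom has 2 valence electrons.
A main-group element with 2 valence electrons is in group 2.

Group 2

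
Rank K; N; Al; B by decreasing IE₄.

Consider each +3 ion: K³⁺ is already 2 electrons into the core; N³⁺ still has 2 valence electrons; Al³⁺ is the bare [Ne] core; B³⁺ is the bare [He] core.
Usually core removal costs more than valence removal, but here the competition is close: a tightly held n=2 valence electron can cost more to remove than an n=3 core electron, so the actual values have to decide it.
The numbers (kJ/mol): K 5877, N 7475, Al 11577, B 25026.
Overall IE_4 order: K < N < Al < B.

B, Al, N, K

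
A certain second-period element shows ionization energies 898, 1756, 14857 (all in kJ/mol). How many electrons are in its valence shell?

Look for the largest jump between consecutive ionization energies: IE3/IE2 ≈ 8.5, far larger than any earlier ratio.
That jump marks the point where a core electron is being removed. So the atom has 2 valence electrons.

2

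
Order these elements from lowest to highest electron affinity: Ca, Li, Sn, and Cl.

Li is in period 2, group 1; Cl is in period 3, group 17; Ca is in period 4, group 2; Sn is in period 5, group 14.
Electron affinity generally becomes more exothermic across a period toward the halogens and less exothermic down a group.
Neither a single period nor a single group — weigh both effects.
Li > Ca: the two effects oppose for this pair; the down-group effect wins (60 vs 2 kJ/mol).
Sn > Li: the two effects oppose for this pair; the across-period effect wins (107 vs 60 kJ/mol).
Cl > Sn: both effects reinforce here, so Cl is clearly the higher of the two.
For reference (kJ/mol): Li 60, Cl 349, Ca 2, Sn 107.
So from lowest to highest: Ca < Li < Sn < Cl.

Ca, Li, Sn, Cl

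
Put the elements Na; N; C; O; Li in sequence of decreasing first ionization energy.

IE₁ increases left→right with effective nuclear charge and decreases top→bottom as the valence shell moves farther out.
Neither a single period nor a single group — weigh both effects.
Li > Na: they share group 1; the group trend gives Li the larger value.
C > Li: both are in period 2; the period trend gives C the larger value.
O > C: both are in period 2; the period trend gives O the larger value.
N > O: this pair runs against the simple trend — see the exception note.
Note the exception: N has a higher first ionization energy than O, contrary to the simple trend — pairing an electron in O's 2p⁴ costs repulsion energy, so O ionizes more easily than half-filled N (2p³).
Approximate values (kJ/mol): Li 520, C 1086, N 1402, O 1314, Na 496.
So from highest to lowest: N > O > C > Li > Na.

N > O > C > Li > Na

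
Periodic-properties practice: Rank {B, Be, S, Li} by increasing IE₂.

Be, S, B, Li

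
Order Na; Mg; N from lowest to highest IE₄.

IE_4 is the cost of taking one more electron from the +3 cation: Na³⁺ is already 2 electrons into the core; Mg³⁺ is already 1 electron into the core; N³⁺ still has 2 valence electrons.
Breaking into a closed-shell core is much more expensive than removing a leftover valence electron — Na and Mg have the largest IE_4 here.
The numbers (kJ/mol): Na 9543, Mg 10543, N 7475.
Putting it together, IE_4: N < Na < Mg.

N < Na < Mg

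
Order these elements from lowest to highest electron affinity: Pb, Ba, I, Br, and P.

P is in period 3, group 15; Br is in period 4, group 17; I is in period 5, group 17; Ba is in period 6, group 2; Pb is in period 6, group 14.
EA tends to increase across a period and decrease down a group, though the pattern is less regular than for IE or radius.
These span different periods and groups, so the two trends combine.
Pb > Ba: both are in period 6; the period trend gives Pb the larger value.
P > Pb: relative to Pb, both the across-period and down-group shifts push P's electron affinity up.
I > P: period and group pull opposite ways; the across-period shift dominates (295 vs 72 kJ/mol).
Br > I: Br sits above I in group 17, so the down-group effect alone puts Br higher.
Tabulated electron affinity (kJ/mol): P 72, Br 325, I 295, Ba 14, Pb 35.
So from lowest to highest: Ba < Pb < P < I < Br.

Ba < Pb < P < I < Br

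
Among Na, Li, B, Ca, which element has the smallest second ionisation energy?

Ca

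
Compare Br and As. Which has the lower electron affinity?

As is in period 4, group 15; Br is in period 4, group 17.
EA tends to increase across a period and decrease down a group, though the pattern is less regular than for IE or radius.
All lie in period 4, so electron affinity increases left to right.
So As has the lower electron affinity (As < Br).

As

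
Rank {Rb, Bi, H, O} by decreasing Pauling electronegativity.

Electronegativity increases across a period and decreases down a group, tracking effective nuclear charge and atomic size.
Here both period and group differ, so the two effects have to be weighed against each other.
Bi > Rb: the two effects oppose for this pair; the across-period effect wins (2.02 vs 0.82).
H > Bi: the two effects oppose for this pair; the down-group effect wins (2.20 vs 2.02).
O > H: the two effects oppose for this pair; the across-period effect wins (3.44 vs 2.20).
Approximate values (Pauling): H 2.20, O 3.44, Rb 0.82, Bi 2.02.
So from highest to lowest: O > H > Bi > Rb.

O > H > Bi > Rb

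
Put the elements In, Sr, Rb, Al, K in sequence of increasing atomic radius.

Al < In < Sr < K < Rb

Al is in period 3, group 13; K is in period 4, group 1; Rb is in period 5, group 1; Sr is in period 5, group 2; In is in period 5, group 13.
Atomic radius shrinks across a period as nuclear charge pulls the same shell inward, and grows down a group as new shells are added.
Here both period and group differ, so the two effects have to be weighed against each other.
In > Al: In sits below Al in group 13, so the down-group effect alone puts In larger.
Sr > In: both are in period 5; the period trend gives Sr the larger value.
K > Sr: the two effects oppose for this pair; the across-period effect wins (196 vs 185 pm).
Rb > K: Rb sits below K in group 1, so the down-group effect alone puts Rb larger.
For reference (pm): Al 126, K 196, Rb 210, Sr 185, In 142.
So from smallest to largest: Al < In < Sr < K < Rb.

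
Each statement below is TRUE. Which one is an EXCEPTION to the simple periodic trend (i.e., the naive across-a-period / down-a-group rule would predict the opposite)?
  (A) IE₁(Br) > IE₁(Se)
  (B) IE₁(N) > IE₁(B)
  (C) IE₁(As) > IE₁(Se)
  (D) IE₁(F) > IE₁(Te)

(C)

The general trend: IE₁ increases across a period and decreases down a group.
(A) Br (period 4, group 17) vs Se (period 4, group 16): the stated order agrees with the simple trend.
(B) N (period 2, group 15) vs B (period 2, group 13): the stated order agrees with the simple trend.
(C) As (period 4, group 15) vs Se (period 4, group 16): the stated order contradicts the simple trend.
(D) F (period 2, group 17) vs Te (period 5, group 16): the stated order agrees with the simple trend.
The exception is (C): Se (4p⁴) ionizes more easily than half-filled As (4p³).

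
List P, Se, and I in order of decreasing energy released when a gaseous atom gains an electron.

P is in period 3, group 15; Se is in period 4, group 16; I is in period 5, group 17.
EA tends to increase across a period and decrease down a group, though the pattern is less regular than for IE or radius.
A diagonal step moves right (one effect) and down (the opposite effect) at once.
Se > P: period and group pull opposite ways; the across-period shift dominates (195 vs 72 kJ/mol).
I > Se: the two effects oppose for this pair; the across-period effect wins (295 vs 195 kJ/mol).
Approximate values (kJ/mol): P 72, Se 195, I 295.
So from highest to lowest: I > Se > P.

I, Se, P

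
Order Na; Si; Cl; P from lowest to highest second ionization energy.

Si, P, Cl, Na

IE_2 is the cost of taking one more electron from the +1 cation: Na⁺ is the bare [Ne] core; Si⁺ still has 3 valence electrons; Cl⁺ still has 6 valence electrons; P⁺ still has 4 valence electrons.
Breaking into a closed-shell core is much more expensive than removing a leftover valence electron — Na has the largest IE_2 here.
Valence configurations: Si⁺ [Ne]3s²3p¹, Cl⁺ [Ne]3s²3p⁴, P⁺ [Ne]3s²3p².
Approximate IE_2 values (kJ/mol): Na 4562, Si 1577, Cl 2298, P 1907.
Hence IE_2: Si < P < Cl < Na.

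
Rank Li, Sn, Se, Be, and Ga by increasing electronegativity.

Li < Be < Ga < Sn < Se

Li is in period 2, group 1; Be is in period 2, group 2; Ga is in period 4, group 13; Se is in period 4, group 16; Sn is in period 5, group 14.
Atoms toward the upper right of the periodic table pull bonding electrons most strongly.
Here both period and group differ, so the two effects have to be weighed against each other.
Be > Li: Be lies to the right of Li in period 2, so the across-period effect alone puts Be higher.
Ga > Be: period and group pull opposite ways; the across-period shift dominates (1.81 vs 1.57).
Sn > Ga: the two effects oppose for this pair; the across-period effect wins (1.96 vs 1.81).
Se > Sn: both effects reinforce here, so Se is clearly the higher of the two.
Approximate values (Pauling): Li 0.98, Be 1.57, Ga 1.81, Se 2.55, Sn 1.96.
So from lowest to highest: Li < Be < Ga < Sn < Se.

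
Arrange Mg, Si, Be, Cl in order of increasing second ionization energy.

Consider each +1 ion: Mg⁺ still has 1 valence electron; Si⁺ still has 3 valence electrons; Be⁺ still has 1 valence electron; Cl⁺ still has 6 valence electrons.
All are still removing valence electrons, so compare the +1 ions as you would atoms: IE_2 generally rises across a period (higher Z_eff) and falls down a group (larger shell), subject to the usual subshell exceptions.
Valence configurations: Mg⁺ [Ne]3s¹, Si⁺ [Ne]3s²3p¹, Be⁺ [He]2s¹, Cl⁺ [Ne]3s²3p⁴.
Approximate IE_2 values (kJ/mol): Mg 1451, Si 1577, Be 1757, Cl 2298.
Overall IE_2 order: Mg < Si < Be < Cl.

Mg < Si < Be < Cl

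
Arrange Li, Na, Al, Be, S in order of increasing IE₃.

Al < S < Na < Li < Be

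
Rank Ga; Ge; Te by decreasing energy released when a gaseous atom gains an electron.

EA tends to increase across a period and decrease down a group, though the pattern is less regular than for IE or radius.
These span different periods and groups, so the two trends combine.
Ge > Ga: Ge lies to the right of Ga in period 4, so the across-period effect alone puts Ge higher.
Te > Ge: the two effects oppose for this pair; the across-period effect wins (190 vs 119 kJ/mol).
Tabulated electron affinity (kJ/mol): Ga 29, Ge 119, Te 190.
So from highest to lowest: Te > Ge > Ga.

Te, Ge, Ga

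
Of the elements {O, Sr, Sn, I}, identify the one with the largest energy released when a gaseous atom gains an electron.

I

O is in period 2, group 16; Sr is in period 5, group 2; Sn is in period 5, group 14; I is in period 5, group 17.
Electron affinity generally becomes more exothermic across a period toward the halogens and less exothermic down a group.
Here both period and group differ, so the two effects have to be weighed against each other.
Sn > Sr: Sn lies to the right of Sr in period 5, so the across-period effect alone puts Sn higher.
O > Sn: relative to Sn, both the across-period and down-group shifts push O's electron affinity up.
I > O: period and group pull opposite ways; the across-period shift dominates (295 vs 141 kJ/mol).
For reference (kJ/mol): O 141, Sr 5, Sn 107, I 295.
The largest energy released when a gaseous atom gains an electron among these belongs to I.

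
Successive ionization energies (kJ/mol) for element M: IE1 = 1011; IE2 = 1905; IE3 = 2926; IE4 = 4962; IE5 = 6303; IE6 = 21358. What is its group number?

Look for the largest jump between consecutive ionization energies: IE6/IE5 ≈ 3.4, far larger than any earlier ratio.
That jump marks the point where a core electron is being removed. So the atom has 5 valence electrons.
A main-group element with 5 valence electrons is in group 15.

Group 15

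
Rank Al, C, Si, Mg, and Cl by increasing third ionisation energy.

Al < Si < Cl < C < Mg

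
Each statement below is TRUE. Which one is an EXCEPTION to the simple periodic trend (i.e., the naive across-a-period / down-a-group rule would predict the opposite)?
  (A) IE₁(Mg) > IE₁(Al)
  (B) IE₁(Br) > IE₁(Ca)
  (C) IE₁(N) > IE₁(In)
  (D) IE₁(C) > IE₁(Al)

The general trend: first ionization energy increases across a period and decreases down a group.
(A) Mg (period 3, group 2) vs Al (period 3, group 13): the stated order contradicts the simple trend.
(B) Br (period 4, group 17) vs Ca (period 4, group 2): the stated order agrees with the simple trend.
(C) N (period 2, group 15) vs In (period 5, group 13): the stated order agrees with the simple trend.
(D) C (period 2, group 14) vs Al (period 3, group 13): the stated order agrees with the simple trend.
The exception is (A): Al's single 3p electron is easier to remove than one from Mg's filled 3s².

(A)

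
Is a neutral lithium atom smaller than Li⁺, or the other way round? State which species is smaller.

Forming Li⁺ removes 1 electron from Li. Fewer electrons for the same nuclear charge means less shielding and a higher Z_eff on the remaining electrons, and for main-group metals the entire outer shell is lost.
A cation is smaller than its parent atom: Li⁺ < Li.

Li⁺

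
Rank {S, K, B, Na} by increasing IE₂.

S < B < K < Na

The second ionization energy removes an electron from the +1 ion. For each element: S⁺ still has 5 valence electrons; K⁺ is the bare [Ar] core; B⁺ still has 2 valence electrons; Na⁺ is the bare [Ne] core.
Core electrons are held far more tightly than valence electrons, so K and Na top the IE_2 order.
Valence configurations: S⁺ [Ne]3s²3p³, B⁺ [He]2s².
Approximate IE_2 values (kJ/mol): S 2252, K 3052, B 2427, Na 4562.
Overall IE_2 order: S < B < K < Na.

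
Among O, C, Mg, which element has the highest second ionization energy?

O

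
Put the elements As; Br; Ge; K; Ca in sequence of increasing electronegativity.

K, Ca, Ge, As, Br

K is in period 4, group 1; Ca is in period 4, group 2; Ge is in period 4, group 14; As is in period 4, group 15; Br is in period 4, group 17.
Electronegativity increases across a period and decreases down a group, tracking effective nuclear charge and atomic size.
All lie in period 4, so electronegativity increases left to right.
So from lowest to highest: K < Ca < Ge < As < Br.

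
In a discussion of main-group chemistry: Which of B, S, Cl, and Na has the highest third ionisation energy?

Na

The third ionization energy removes an electron from the +2 ion. For each element: B²⁺ still has 1 valence electron; S²⁺ still has 4 valence electrons; Cl²⁺ still has 5 valence electrons; Na²⁺ is already 1 electron into the core.
Breaking into a closed-shell core is much more expensive than removing a leftover valence electron — Na has the largest IE_3 here.
Valence configurations: B²⁺ [He]2s¹, S²⁺ [Ne]3s²3p², Cl²⁺ [Ne]3s²3p³.
Tabulated IE_3 (kJ/mol): B 3660, S 3357, Cl 3822, Na 6910.
So the third ionization energies run S < B < Cl < Na.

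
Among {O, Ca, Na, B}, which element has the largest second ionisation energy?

Na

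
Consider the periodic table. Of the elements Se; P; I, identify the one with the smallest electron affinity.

P

Atoms with high Z_eff and room in the valence shell (especially the halogens) have the most exothermic electron affinities.
These sit on a diagonal, where the across-period and down-group effects partly cancel.
Se > P: the two effects oppose for this pair; the across-period effect wins (195 vs 72 kJ/mol).
I > Se: period and group pull opposite ways; the across-period shift dominates (295 vs 195 kJ/mol).
Approximate values (kJ/mol): P 72, Se 195, I 295.
The smallest electron affinity among these belongs to P.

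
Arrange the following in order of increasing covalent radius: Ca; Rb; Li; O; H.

H, O, Li, Ca, Rb

Across a period the added protons contract the valence shell; down a group each new principal shell makes the atom larger.
Neither a single period nor a single group — weigh both effects.
O > H: period and group pull opposite ways; the down-group shift dominates (63 vs 32 pm).
Li > O: Li lies to the left of O in period 2, so the across-period effect alone puts Li larger.
Ca > Li: the two effects oppose for this pair; the down-group effect wins (171 vs 133 pm).
Rb > Ca: relative to Ca, both the across-period and down-group shifts push Rb's atomic radius up.
For reference (pm): H 32, Li 133, O 63, Ca 171, Rb 210.
So from smallest to largest: H < O < Li < Ca < Rb.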